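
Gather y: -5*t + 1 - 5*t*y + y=-5*t + y*(1 - 5*t) + 1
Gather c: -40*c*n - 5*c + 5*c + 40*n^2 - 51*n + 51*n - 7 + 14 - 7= -40*c*n + 40*n^2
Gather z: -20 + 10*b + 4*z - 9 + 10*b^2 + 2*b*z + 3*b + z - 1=10*b^2 + 13*b + z*(2*b + 5) - 30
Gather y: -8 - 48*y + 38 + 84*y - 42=36*y - 12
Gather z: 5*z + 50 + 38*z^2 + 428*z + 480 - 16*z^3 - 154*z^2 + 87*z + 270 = -16*z^3 - 116*z^2 + 520*z + 800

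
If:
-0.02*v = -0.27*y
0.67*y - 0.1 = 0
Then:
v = 2.01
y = 0.15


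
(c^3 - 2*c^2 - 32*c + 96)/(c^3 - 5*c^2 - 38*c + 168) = (c - 4)/(c - 7)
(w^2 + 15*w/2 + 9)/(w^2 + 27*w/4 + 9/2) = 2*(2*w + 3)/(4*w + 3)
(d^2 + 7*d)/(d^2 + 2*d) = (d + 7)/(d + 2)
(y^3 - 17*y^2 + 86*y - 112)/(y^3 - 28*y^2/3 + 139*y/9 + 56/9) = 9*(y^2 - 10*y + 16)/(9*y^2 - 21*y - 8)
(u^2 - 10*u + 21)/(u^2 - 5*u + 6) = (u - 7)/(u - 2)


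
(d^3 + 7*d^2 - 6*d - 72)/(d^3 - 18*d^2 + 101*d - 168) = (d^2 + 10*d + 24)/(d^2 - 15*d + 56)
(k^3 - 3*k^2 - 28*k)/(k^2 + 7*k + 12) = k*(k - 7)/(k + 3)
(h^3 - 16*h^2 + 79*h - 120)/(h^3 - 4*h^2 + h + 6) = (h^2 - 13*h + 40)/(h^2 - h - 2)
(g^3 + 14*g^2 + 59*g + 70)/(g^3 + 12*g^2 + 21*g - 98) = (g^2 + 7*g + 10)/(g^2 + 5*g - 14)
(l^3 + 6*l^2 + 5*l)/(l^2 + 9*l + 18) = l*(l^2 + 6*l + 5)/(l^2 + 9*l + 18)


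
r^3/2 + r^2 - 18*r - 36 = (r/2 + 1)*(r - 6)*(r + 6)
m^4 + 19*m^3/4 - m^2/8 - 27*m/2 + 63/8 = (m - 1)*(m - 3/4)*(m + 3)*(m + 7/2)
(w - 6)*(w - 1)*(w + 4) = w^3 - 3*w^2 - 22*w + 24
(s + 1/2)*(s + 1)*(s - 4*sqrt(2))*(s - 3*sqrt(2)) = s^4 - 7*sqrt(2)*s^3 + 3*s^3/2 - 21*sqrt(2)*s^2/2 + 49*s^2/2 - 7*sqrt(2)*s/2 + 36*s + 12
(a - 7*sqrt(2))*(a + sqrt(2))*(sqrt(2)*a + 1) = sqrt(2)*a^3 - 11*a^2 - 20*sqrt(2)*a - 14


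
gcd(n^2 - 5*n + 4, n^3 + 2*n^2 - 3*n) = n - 1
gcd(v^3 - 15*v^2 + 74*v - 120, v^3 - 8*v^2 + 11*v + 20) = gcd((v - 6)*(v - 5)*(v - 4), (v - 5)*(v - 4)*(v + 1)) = v^2 - 9*v + 20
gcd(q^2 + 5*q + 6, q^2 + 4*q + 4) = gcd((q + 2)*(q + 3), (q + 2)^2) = q + 2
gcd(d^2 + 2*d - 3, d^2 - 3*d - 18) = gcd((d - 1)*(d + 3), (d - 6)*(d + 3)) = d + 3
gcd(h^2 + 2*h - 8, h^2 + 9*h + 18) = 1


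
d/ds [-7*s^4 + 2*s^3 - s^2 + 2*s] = -28*s^3 + 6*s^2 - 2*s + 2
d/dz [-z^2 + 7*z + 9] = 7 - 2*z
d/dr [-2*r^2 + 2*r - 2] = 2 - 4*r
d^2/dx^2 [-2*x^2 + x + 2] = -4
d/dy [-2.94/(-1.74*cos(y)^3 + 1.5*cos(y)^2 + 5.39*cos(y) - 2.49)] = (15.3468*cos(y)^2 - 8.82*cos(y) - 15.8466)*sin(y)/(1.74*cos(y)^3 - 1.5*cos(y)^2 - 5.39*cos(y) + 2.49)^2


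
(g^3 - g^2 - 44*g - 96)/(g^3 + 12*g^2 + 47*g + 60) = (g - 8)/(g + 5)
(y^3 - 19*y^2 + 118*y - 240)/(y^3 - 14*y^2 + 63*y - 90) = (y - 8)/(y - 3)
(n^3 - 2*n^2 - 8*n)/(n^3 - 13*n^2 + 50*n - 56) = n*(n + 2)/(n^2 - 9*n + 14)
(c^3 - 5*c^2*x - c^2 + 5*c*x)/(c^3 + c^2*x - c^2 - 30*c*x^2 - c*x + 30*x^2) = c/(c + 6*x)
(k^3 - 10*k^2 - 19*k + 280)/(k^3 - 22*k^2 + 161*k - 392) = (k + 5)/(k - 7)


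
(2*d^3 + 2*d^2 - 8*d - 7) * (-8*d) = -16*d^4 - 16*d^3 + 64*d^2 + 56*d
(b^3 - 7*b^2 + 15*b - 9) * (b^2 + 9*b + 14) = b^5 + 2*b^4 - 34*b^3 + 28*b^2 + 129*b - 126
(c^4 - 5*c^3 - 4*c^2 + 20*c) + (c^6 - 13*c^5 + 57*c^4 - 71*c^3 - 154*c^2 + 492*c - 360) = c^6 - 13*c^5 + 58*c^4 - 76*c^3 - 158*c^2 + 512*c - 360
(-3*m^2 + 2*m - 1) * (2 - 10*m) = 30*m^3 - 26*m^2 + 14*m - 2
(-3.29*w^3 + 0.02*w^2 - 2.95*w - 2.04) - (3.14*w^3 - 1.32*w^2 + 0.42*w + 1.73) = -6.43*w^3 + 1.34*w^2 - 3.37*w - 3.77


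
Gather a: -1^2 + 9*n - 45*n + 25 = 24 - 36*n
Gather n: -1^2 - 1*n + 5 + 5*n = 4*n + 4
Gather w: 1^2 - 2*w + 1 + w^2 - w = w^2 - 3*w + 2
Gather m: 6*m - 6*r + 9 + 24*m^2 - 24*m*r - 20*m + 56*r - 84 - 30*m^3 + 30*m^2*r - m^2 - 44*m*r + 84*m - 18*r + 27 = -30*m^3 + m^2*(30*r + 23) + m*(70 - 68*r) + 32*r - 48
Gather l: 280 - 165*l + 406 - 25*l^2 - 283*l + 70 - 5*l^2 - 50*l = -30*l^2 - 498*l + 756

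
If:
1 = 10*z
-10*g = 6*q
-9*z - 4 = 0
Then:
No Solution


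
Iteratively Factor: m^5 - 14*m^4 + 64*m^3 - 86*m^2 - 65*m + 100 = (m - 5)*(m^4 - 9*m^3 + 19*m^2 + 9*m - 20) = (m - 5)*(m + 1)*(m^3 - 10*m^2 + 29*m - 20) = (m - 5)*(m - 1)*(m + 1)*(m^2 - 9*m + 20) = (m - 5)^2*(m - 1)*(m + 1)*(m - 4)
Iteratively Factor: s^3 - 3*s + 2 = (s - 1)*(s^2 + s - 2) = (s - 1)^2*(s + 2)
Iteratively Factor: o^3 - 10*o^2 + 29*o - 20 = (o - 4)*(o^2 - 6*o + 5) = (o - 4)*(o - 1)*(o - 5)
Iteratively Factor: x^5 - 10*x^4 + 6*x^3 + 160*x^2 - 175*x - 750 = (x - 5)*(x^4 - 5*x^3 - 19*x^2 + 65*x + 150) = (x - 5)*(x + 2)*(x^3 - 7*x^2 - 5*x + 75) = (x - 5)^2*(x + 2)*(x^2 - 2*x - 15) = (x - 5)^3*(x + 2)*(x + 3)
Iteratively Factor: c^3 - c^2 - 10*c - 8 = (c + 2)*(c^2 - 3*c - 4) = (c + 1)*(c + 2)*(c - 4)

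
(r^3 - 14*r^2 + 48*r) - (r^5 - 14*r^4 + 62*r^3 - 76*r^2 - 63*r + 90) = -r^5 + 14*r^4 - 61*r^3 + 62*r^2 + 111*r - 90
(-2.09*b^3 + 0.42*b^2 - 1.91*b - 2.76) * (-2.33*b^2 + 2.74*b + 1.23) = 4.8697*b^5 - 6.7052*b^4 + 3.0304*b^3 + 1.714*b^2 - 9.9117*b - 3.3948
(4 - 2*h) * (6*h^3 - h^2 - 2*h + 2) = -12*h^4 + 26*h^3 - 12*h + 8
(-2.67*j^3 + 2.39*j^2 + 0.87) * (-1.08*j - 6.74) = 2.8836*j^4 + 15.4146*j^3 - 16.1086*j^2 - 0.9396*j - 5.8638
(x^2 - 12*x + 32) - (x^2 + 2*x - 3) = 35 - 14*x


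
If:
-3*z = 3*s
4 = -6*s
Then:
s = -2/3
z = 2/3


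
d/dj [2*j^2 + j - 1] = 4*j + 1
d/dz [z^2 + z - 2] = 2*z + 1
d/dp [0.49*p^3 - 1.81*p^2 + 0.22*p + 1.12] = 1.47*p^2 - 3.62*p + 0.22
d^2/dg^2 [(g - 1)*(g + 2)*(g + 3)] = 6*g + 8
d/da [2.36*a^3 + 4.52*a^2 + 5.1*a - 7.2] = 7.08*a^2 + 9.04*a + 5.1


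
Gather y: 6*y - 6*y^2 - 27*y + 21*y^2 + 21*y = 15*y^2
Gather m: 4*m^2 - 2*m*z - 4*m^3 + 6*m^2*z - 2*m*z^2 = -4*m^3 + m^2*(6*z + 4) + m*(-2*z^2 - 2*z)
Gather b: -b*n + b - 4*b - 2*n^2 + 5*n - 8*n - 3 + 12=b*(-n - 3) - 2*n^2 - 3*n + 9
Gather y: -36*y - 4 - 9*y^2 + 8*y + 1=-9*y^2 - 28*y - 3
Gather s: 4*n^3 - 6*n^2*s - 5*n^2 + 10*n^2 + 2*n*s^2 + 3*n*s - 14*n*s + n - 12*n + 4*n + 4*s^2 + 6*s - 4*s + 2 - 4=4*n^3 + 5*n^2 - 7*n + s^2*(2*n + 4) + s*(-6*n^2 - 11*n + 2) - 2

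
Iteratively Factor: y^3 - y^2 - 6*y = (y - 3)*(y^2 + 2*y) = (y - 3)*(y + 2)*(y)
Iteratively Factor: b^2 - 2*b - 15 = (b - 5)*(b + 3)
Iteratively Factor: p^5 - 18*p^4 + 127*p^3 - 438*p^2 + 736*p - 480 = (p - 4)*(p^4 - 14*p^3 + 71*p^2 - 154*p + 120) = (p - 4)^2*(p^3 - 10*p^2 + 31*p - 30) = (p - 4)^2*(p - 3)*(p^2 - 7*p + 10) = (p - 5)*(p - 4)^2*(p - 3)*(p - 2)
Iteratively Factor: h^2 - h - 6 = (h - 3)*(h + 2)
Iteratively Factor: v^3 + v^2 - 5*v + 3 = (v - 1)*(v^2 + 2*v - 3) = (v - 1)^2*(v + 3)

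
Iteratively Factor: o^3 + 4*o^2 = (o)*(o^2 + 4*o) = o^2*(o + 4)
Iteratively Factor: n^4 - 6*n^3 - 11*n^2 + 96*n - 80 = (n - 5)*(n^3 - n^2 - 16*n + 16) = (n - 5)*(n - 1)*(n^2 - 16) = (n - 5)*(n - 1)*(n + 4)*(n - 4)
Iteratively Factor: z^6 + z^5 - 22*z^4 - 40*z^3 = (z)*(z^5 + z^4 - 22*z^3 - 40*z^2) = z*(z + 4)*(z^4 - 3*z^3 - 10*z^2) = z^2*(z + 4)*(z^3 - 3*z^2 - 10*z) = z^3*(z + 4)*(z^2 - 3*z - 10) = z^3*(z - 5)*(z + 4)*(z + 2)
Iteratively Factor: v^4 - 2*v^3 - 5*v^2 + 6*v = (v - 1)*(v^3 - v^2 - 6*v) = (v - 1)*(v + 2)*(v^2 - 3*v) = (v - 3)*(v - 1)*(v + 2)*(v)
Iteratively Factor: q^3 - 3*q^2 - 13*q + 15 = (q + 3)*(q^2 - 6*q + 5) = (q - 5)*(q + 3)*(q - 1)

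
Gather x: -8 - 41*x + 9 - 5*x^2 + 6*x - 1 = -5*x^2 - 35*x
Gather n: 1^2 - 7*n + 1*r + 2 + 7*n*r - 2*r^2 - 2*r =n*(7*r - 7) - 2*r^2 - r + 3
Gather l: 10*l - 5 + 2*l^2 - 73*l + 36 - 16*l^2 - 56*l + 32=-14*l^2 - 119*l + 63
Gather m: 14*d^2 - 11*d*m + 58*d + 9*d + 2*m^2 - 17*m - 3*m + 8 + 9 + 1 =14*d^2 + 67*d + 2*m^2 + m*(-11*d - 20) + 18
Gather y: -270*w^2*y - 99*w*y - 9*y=y*(-270*w^2 - 99*w - 9)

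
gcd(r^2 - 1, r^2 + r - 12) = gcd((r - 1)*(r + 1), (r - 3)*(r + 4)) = 1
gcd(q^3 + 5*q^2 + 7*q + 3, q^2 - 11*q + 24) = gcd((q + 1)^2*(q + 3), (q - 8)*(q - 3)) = 1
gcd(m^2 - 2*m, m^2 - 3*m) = m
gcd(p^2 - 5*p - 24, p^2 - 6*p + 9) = 1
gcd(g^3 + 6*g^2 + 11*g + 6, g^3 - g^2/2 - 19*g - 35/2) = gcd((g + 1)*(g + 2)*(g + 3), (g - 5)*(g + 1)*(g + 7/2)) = g + 1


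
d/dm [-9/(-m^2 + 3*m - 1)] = 9*(3 - 2*m)/(m^2 - 3*m + 1)^2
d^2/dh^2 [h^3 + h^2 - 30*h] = 6*h + 2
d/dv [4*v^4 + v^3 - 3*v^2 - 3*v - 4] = 16*v^3 + 3*v^2 - 6*v - 3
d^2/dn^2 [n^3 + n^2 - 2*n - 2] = 6*n + 2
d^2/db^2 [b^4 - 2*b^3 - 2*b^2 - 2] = 12*b^2 - 12*b - 4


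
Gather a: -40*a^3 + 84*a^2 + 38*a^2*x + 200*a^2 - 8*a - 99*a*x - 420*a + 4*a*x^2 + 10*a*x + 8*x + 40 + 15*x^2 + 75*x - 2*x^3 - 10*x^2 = -40*a^3 + a^2*(38*x + 284) + a*(4*x^2 - 89*x - 428) - 2*x^3 + 5*x^2 + 83*x + 40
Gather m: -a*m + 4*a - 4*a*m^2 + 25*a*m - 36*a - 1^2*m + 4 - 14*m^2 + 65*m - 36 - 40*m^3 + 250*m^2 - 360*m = -32*a - 40*m^3 + m^2*(236 - 4*a) + m*(24*a - 296) - 32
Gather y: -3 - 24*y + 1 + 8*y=-16*y - 2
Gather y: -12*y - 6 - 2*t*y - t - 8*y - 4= -t + y*(-2*t - 20) - 10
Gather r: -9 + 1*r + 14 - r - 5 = 0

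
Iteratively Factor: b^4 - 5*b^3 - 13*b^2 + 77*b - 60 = (b - 1)*(b^3 - 4*b^2 - 17*b + 60) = (b - 1)*(b + 4)*(b^2 - 8*b + 15) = (b - 5)*(b - 1)*(b + 4)*(b - 3)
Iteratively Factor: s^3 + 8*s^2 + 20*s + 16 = (s + 2)*(s^2 + 6*s + 8) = (s + 2)^2*(s + 4)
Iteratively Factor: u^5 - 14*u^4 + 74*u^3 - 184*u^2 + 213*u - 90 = (u - 3)*(u^4 - 11*u^3 + 41*u^2 - 61*u + 30) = (u - 5)*(u - 3)*(u^3 - 6*u^2 + 11*u - 6) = (u - 5)*(u - 3)*(u - 2)*(u^2 - 4*u + 3) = (u - 5)*(u - 3)*(u - 2)*(u - 1)*(u - 3)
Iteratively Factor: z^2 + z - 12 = (z + 4)*(z - 3)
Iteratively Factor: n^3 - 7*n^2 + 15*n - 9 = (n - 3)*(n^2 - 4*n + 3) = (n - 3)^2*(n - 1)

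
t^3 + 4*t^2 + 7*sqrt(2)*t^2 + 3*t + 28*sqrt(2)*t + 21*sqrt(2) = (t + 1)*(t + 3)*(t + 7*sqrt(2))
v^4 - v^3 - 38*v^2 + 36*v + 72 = (v - 6)*(v - 2)*(v + 1)*(v + 6)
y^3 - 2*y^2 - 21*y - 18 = (y - 6)*(y + 1)*(y + 3)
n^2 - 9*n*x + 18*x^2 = (n - 6*x)*(n - 3*x)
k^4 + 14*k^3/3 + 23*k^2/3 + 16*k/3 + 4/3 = (k + 2/3)*(k + 1)^2*(k + 2)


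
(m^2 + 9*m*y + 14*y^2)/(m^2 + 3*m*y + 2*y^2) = (m + 7*y)/(m + y)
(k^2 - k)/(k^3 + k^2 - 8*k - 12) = k*(k - 1)/(k^3 + k^2 - 8*k - 12)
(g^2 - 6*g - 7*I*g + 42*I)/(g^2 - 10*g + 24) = (g - 7*I)/(g - 4)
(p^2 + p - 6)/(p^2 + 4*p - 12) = (p + 3)/(p + 6)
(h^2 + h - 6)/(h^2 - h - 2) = (h + 3)/(h + 1)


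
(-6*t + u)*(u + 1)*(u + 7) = -6*t*u^2 - 48*t*u - 42*t + u^3 + 8*u^2 + 7*u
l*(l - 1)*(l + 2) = l^3 + l^2 - 2*l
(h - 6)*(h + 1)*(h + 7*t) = h^3 + 7*h^2*t - 5*h^2 - 35*h*t - 6*h - 42*t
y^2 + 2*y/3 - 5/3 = (y - 1)*(y + 5/3)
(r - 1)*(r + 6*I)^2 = r^3 - r^2 + 12*I*r^2 - 36*r - 12*I*r + 36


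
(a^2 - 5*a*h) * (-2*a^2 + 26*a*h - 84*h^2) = -2*a^4 + 36*a^3*h - 214*a^2*h^2 + 420*a*h^3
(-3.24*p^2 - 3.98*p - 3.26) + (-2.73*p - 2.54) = -3.24*p^2 - 6.71*p - 5.8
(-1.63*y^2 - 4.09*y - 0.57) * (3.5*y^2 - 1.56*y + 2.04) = -5.705*y^4 - 11.7722*y^3 + 1.0602*y^2 - 7.4544*y - 1.1628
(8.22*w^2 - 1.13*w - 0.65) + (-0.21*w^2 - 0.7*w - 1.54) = 8.01*w^2 - 1.83*w - 2.19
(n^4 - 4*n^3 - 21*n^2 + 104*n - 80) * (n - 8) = n^5 - 12*n^4 + 11*n^3 + 272*n^2 - 912*n + 640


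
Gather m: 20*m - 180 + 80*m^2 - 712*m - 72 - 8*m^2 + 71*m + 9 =72*m^2 - 621*m - 243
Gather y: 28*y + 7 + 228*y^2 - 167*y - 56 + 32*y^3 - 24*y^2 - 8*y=32*y^3 + 204*y^2 - 147*y - 49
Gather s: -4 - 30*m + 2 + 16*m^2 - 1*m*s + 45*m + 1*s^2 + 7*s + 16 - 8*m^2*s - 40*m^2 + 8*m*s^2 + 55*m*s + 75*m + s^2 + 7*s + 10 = -24*m^2 + 90*m + s^2*(8*m + 2) + s*(-8*m^2 + 54*m + 14) + 24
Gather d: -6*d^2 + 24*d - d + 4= -6*d^2 + 23*d + 4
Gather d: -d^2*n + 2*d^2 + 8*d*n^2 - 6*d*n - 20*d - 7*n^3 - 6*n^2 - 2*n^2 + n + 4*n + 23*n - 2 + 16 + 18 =d^2*(2 - n) + d*(8*n^2 - 6*n - 20) - 7*n^3 - 8*n^2 + 28*n + 32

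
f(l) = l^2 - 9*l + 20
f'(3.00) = -3.00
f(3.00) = 2.00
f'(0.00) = -9.00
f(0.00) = 20.00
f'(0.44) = -8.12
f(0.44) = 16.23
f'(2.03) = -4.94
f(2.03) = 5.85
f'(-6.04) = -21.08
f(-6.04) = 110.84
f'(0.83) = -7.34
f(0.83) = 13.22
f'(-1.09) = -11.18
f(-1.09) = 31.00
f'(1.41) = -6.18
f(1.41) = 9.30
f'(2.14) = -4.72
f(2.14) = 5.32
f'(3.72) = -1.56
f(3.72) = 0.36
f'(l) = 2*l - 9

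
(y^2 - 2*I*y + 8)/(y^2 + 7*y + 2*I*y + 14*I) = (y - 4*I)/(y + 7)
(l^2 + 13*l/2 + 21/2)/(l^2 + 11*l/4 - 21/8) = 4*(l + 3)/(4*l - 3)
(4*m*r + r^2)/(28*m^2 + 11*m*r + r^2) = r/(7*m + r)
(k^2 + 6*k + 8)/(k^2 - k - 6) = (k + 4)/(k - 3)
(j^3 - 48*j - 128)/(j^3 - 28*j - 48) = (-j^3 + 48*j + 128)/(-j^3 + 28*j + 48)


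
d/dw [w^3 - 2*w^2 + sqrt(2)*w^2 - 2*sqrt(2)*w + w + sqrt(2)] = 3*w^2 - 4*w + 2*sqrt(2)*w - 2*sqrt(2) + 1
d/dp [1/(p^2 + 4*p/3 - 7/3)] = 6*(-3*p - 2)/(3*p^2 + 4*p - 7)^2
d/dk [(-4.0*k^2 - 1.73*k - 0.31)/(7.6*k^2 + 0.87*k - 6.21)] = (9.668*k^2 + 54.392*k + 11.013)/(57.76*k^4 + 13.224*k^3 - 93.6351*k^2 - 10.8054*k + 38.5641)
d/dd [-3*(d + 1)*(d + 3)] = -6*d - 12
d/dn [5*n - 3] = 5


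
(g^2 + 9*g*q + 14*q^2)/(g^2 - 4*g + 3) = (g^2 + 9*g*q + 14*q^2)/(g^2 - 4*g + 3)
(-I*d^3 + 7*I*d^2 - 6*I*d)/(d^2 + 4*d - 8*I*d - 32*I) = I*d*(-d^2 + 7*d - 6)/(d^2 + 4*d - 8*I*d - 32*I)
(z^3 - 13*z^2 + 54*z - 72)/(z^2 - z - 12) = (z^2 - 9*z + 18)/(z + 3)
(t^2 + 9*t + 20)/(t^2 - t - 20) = (t + 5)/(t - 5)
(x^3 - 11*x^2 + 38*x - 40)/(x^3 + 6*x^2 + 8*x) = (x^3 - 11*x^2 + 38*x - 40)/(x*(x^2 + 6*x + 8))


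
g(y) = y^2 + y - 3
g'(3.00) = 7.00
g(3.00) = 9.00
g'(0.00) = 1.00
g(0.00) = -3.00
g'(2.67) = 6.34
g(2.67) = 6.80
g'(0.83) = 2.66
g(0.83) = -1.48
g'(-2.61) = -4.22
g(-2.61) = 1.20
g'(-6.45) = -11.90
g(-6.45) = 32.15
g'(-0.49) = 0.02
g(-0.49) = -3.25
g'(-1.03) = -1.06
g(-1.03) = -2.97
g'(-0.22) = 0.56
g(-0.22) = -3.17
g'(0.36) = 1.72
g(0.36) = -2.51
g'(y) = 2*y + 1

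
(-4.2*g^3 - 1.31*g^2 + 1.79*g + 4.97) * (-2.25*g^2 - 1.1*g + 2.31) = 9.45*g^5 + 7.5675*g^4 - 12.2885*g^3 - 16.1776*g^2 - 1.3321*g + 11.4807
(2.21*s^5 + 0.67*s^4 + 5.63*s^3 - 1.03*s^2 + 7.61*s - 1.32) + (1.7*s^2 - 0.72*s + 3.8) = 2.21*s^5 + 0.67*s^4 + 5.63*s^3 + 0.67*s^2 + 6.89*s + 2.48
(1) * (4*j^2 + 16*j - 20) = 4*j^2 + 16*j - 20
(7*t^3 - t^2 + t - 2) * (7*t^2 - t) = 49*t^5 - 14*t^4 + 8*t^3 - 15*t^2 + 2*t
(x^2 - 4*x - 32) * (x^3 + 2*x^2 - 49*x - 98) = x^5 - 2*x^4 - 89*x^3 + 34*x^2 + 1960*x + 3136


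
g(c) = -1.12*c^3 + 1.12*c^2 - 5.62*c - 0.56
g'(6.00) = -113.14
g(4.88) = -131.47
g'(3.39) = -36.64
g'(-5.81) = -132.05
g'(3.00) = -29.14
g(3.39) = -50.37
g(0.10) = -1.11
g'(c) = -3.36*c^2 + 2.24*c - 5.62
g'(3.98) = -49.93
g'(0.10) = -5.43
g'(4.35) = -59.46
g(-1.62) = 16.25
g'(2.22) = -17.21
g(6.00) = -235.88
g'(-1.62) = -18.07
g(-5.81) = 289.56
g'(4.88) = -74.71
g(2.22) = -19.77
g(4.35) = -96.00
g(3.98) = -75.80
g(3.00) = -37.58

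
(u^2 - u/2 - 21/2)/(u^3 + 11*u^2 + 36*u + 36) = (u - 7/2)/(u^2 + 8*u + 12)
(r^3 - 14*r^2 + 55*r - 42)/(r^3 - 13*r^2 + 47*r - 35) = (r - 6)/(r - 5)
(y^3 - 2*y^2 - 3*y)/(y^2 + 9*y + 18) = y*(y^2 - 2*y - 3)/(y^2 + 9*y + 18)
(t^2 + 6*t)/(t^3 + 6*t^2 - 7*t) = (t + 6)/(t^2 + 6*t - 7)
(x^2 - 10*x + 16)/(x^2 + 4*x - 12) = (x - 8)/(x + 6)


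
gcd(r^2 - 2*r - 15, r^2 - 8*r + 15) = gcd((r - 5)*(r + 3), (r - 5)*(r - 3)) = r - 5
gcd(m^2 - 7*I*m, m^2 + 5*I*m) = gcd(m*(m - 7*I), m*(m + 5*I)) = m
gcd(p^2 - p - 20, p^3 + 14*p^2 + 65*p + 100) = p + 4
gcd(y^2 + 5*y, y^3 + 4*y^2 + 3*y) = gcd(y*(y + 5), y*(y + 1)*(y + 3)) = y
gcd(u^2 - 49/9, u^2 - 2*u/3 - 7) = u + 7/3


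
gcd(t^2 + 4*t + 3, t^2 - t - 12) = t + 3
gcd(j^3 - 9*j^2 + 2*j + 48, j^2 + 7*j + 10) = j + 2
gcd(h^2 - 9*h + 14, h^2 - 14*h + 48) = 1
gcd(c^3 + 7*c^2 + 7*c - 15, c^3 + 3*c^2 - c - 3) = c^2 + 2*c - 3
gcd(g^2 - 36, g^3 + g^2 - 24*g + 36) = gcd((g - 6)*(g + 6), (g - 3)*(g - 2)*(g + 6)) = g + 6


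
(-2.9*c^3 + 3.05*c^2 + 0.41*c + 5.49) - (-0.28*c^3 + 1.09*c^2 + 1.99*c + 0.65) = -2.62*c^3 + 1.96*c^2 - 1.58*c + 4.84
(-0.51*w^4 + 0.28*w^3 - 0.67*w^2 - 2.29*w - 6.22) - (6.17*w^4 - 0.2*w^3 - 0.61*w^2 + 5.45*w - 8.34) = -6.68*w^4 + 0.48*w^3 - 0.0600000000000001*w^2 - 7.74*w + 2.12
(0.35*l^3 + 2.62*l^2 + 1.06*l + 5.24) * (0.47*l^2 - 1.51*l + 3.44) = 0.1645*l^5 + 0.7029*l^4 - 2.254*l^3 + 9.875*l^2 - 4.266*l + 18.0256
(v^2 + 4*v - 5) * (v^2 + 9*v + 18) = v^4 + 13*v^3 + 49*v^2 + 27*v - 90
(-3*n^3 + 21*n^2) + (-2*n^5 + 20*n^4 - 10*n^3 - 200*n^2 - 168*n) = -2*n^5 + 20*n^4 - 13*n^3 - 179*n^2 - 168*n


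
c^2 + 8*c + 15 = (c + 3)*(c + 5)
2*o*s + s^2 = s*(2*o + s)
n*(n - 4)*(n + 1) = n^3 - 3*n^2 - 4*n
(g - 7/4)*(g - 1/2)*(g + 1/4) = g^3 - 2*g^2 + 5*g/16 + 7/32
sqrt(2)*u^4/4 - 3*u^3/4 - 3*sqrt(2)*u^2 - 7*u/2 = u*(u/2 + sqrt(2)/2)*(u - 7*sqrt(2)/2)*(sqrt(2)*u/2 + 1)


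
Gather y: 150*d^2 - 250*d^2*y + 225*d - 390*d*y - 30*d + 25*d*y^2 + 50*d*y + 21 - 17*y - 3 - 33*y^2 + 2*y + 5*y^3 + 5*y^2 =150*d^2 + 195*d + 5*y^3 + y^2*(25*d - 28) + y*(-250*d^2 - 340*d - 15) + 18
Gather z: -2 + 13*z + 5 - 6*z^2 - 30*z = -6*z^2 - 17*z + 3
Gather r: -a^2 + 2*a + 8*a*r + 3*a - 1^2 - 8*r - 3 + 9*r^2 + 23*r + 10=-a^2 + 5*a + 9*r^2 + r*(8*a + 15) + 6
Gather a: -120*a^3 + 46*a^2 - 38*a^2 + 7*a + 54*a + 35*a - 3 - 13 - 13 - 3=-120*a^3 + 8*a^2 + 96*a - 32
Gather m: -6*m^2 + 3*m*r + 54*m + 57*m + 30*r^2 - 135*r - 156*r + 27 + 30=-6*m^2 + m*(3*r + 111) + 30*r^2 - 291*r + 57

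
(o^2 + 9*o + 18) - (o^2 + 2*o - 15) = 7*o + 33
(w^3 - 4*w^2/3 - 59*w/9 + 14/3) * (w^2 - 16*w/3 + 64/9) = w^5 - 20*w^4/3 + 23*w^3/3 + 814*w^2/27 - 5792*w/81 + 896/27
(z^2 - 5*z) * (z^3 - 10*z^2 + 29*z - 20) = z^5 - 15*z^4 + 79*z^3 - 165*z^2 + 100*z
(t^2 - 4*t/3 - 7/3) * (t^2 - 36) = t^4 - 4*t^3/3 - 115*t^2/3 + 48*t + 84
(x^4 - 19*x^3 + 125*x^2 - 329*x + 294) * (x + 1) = x^5 - 18*x^4 + 106*x^3 - 204*x^2 - 35*x + 294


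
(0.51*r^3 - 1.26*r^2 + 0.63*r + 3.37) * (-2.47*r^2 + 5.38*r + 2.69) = -1.2597*r^5 + 5.856*r^4 - 6.963*r^3 - 8.3239*r^2 + 19.8253*r + 9.0653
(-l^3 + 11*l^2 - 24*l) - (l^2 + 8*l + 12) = -l^3 + 10*l^2 - 32*l - 12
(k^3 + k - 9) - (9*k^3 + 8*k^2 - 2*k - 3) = -8*k^3 - 8*k^2 + 3*k - 6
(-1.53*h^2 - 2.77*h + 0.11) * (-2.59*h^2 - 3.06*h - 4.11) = 3.9627*h^4 + 11.8561*h^3 + 14.4796*h^2 + 11.0481*h - 0.4521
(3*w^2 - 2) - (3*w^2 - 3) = 1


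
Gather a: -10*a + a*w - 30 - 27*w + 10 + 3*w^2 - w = a*(w - 10) + 3*w^2 - 28*w - 20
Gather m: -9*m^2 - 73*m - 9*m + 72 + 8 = -9*m^2 - 82*m + 80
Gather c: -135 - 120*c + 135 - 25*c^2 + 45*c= -25*c^2 - 75*c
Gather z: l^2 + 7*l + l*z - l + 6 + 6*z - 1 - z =l^2 + 6*l + z*(l + 5) + 5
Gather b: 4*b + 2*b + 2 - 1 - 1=6*b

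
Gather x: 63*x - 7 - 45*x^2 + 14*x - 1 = -45*x^2 + 77*x - 8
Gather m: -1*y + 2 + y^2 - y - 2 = y^2 - 2*y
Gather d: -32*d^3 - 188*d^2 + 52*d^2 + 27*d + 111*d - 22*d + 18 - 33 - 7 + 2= -32*d^3 - 136*d^2 + 116*d - 20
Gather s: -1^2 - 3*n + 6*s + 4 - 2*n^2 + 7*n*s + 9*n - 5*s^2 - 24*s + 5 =-2*n^2 + 6*n - 5*s^2 + s*(7*n - 18) + 8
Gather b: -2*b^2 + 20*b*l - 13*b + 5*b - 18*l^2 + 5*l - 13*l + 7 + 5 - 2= -2*b^2 + b*(20*l - 8) - 18*l^2 - 8*l + 10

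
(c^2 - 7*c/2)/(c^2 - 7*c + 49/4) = 2*c/(2*c - 7)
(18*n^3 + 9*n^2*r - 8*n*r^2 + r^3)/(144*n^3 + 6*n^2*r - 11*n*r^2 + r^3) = (-3*n^2 - 2*n*r + r^2)/(-24*n^2 - 5*n*r + r^2)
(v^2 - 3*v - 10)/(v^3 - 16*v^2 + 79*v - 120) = (v + 2)/(v^2 - 11*v + 24)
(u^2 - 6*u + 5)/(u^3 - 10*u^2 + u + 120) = (u - 1)/(u^2 - 5*u - 24)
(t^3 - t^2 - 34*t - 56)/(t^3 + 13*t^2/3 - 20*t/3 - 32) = 3*(t^2 - 5*t - 14)/(3*t^2 + t - 24)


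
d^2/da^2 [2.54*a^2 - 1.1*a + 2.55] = 5.08000000000000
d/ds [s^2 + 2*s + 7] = 2*s + 2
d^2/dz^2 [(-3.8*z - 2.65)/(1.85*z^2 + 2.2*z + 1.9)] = (-(3.7*z + 2.2)*(3.8*z + 2.65)*(7.4*z + 4.4) + (42.18*z + 26.525)*(1.85*z^2 + 2.2*z + 1.9))/(1.85*z^2 + 2.2*z + 1.9)^3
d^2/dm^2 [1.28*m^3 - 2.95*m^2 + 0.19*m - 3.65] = 7.68*m - 5.9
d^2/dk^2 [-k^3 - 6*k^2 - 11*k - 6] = -6*k - 12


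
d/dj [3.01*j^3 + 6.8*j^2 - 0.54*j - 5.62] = 9.03*j^2 + 13.6*j - 0.54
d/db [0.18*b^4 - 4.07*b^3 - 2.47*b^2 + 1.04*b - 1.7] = 0.72*b^3 - 12.21*b^2 - 4.94*b + 1.04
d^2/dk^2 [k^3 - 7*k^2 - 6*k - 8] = 6*k - 14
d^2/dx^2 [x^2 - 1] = 2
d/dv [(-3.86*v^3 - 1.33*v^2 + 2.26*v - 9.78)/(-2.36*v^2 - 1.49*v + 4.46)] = (9.1096*v^4 + 11.5028*v^3 - 44.3315*v^2 - 58.0252*v - 4.4926)/(5.5696*v^4 + 7.0328*v^3 - 18.8311*v^2 - 13.2908*v + 19.8916)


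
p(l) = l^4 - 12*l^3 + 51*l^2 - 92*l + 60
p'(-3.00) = -830.00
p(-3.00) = 1200.00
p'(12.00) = 2860.00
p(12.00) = 6300.00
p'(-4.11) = -1397.04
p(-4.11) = 2418.08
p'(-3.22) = -927.25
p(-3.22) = 1393.17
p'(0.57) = -44.82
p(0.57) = 22.01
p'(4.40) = 0.58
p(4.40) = -4.84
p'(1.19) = -14.86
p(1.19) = 4.52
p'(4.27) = -1.43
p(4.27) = -4.78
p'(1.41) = -8.54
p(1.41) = 1.99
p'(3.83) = -4.69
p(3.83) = -3.25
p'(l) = 4*l^3 - 36*l^2 + 102*l - 92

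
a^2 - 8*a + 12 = (a - 6)*(a - 2)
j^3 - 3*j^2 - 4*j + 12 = (j - 3)*(j - 2)*(j + 2)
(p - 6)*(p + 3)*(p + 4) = p^3 + p^2 - 30*p - 72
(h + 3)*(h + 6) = h^2 + 9*h + 18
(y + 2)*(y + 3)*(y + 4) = y^3 + 9*y^2 + 26*y + 24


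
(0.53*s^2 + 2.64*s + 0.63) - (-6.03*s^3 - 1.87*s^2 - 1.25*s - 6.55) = 6.03*s^3 + 2.4*s^2 + 3.89*s + 7.18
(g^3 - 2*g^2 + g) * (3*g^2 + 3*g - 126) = 3*g^5 - 3*g^4 - 129*g^3 + 255*g^2 - 126*g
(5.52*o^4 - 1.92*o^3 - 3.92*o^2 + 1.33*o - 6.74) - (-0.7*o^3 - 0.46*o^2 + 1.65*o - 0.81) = 5.52*o^4 - 1.22*o^3 - 3.46*o^2 - 0.32*o - 5.93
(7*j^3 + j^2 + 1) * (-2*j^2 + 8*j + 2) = -14*j^5 + 54*j^4 + 22*j^3 + 8*j + 2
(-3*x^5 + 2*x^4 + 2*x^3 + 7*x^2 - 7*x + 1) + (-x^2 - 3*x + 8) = -3*x^5 + 2*x^4 + 2*x^3 + 6*x^2 - 10*x + 9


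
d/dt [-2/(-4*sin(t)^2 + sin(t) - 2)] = 2*(1 - 8*sin(t))*cos(t)/(4*sin(t)^2 - sin(t) + 2)^2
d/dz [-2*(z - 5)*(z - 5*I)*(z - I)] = -6*z^2 + z*(20 + 24*I) + 10 - 60*I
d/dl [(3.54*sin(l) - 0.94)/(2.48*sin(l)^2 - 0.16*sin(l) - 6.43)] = (-8.7792*sin(l)^2 + 4.6624*sin(l) - 22.9126)*cos(l)/(6.1504*sin(l)^4 - 0.7936*sin(l)^3 - 31.8672*sin(l)^2 + 2.0576*sin(l) + 41.3449)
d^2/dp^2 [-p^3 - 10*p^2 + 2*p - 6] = -6*p - 20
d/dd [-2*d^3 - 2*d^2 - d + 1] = -6*d^2 - 4*d - 1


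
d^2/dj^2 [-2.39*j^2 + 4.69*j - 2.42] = -4.78000000000000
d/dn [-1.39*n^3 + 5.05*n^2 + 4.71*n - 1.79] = -4.17*n^2 + 10.1*n + 4.71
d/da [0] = 0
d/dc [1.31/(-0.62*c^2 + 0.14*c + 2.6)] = (1.6244*c - 0.1834)/(-0.62*c^2 + 0.14*c + 2.6)^2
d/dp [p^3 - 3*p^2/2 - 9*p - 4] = 3*p^2 - 3*p - 9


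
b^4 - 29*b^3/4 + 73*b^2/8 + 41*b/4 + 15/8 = (b - 5)*(b - 3)*(b + 1/4)*(b + 1/2)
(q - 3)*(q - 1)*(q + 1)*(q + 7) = q^4 + 4*q^3 - 22*q^2 - 4*q + 21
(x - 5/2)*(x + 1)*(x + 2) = x^3 + x^2/2 - 11*x/2 - 5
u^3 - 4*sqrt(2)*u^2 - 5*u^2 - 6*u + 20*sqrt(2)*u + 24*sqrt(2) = (u - 6)*(u + 1)*(u - 4*sqrt(2))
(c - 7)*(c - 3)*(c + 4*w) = c^3 + 4*c^2*w - 10*c^2 - 40*c*w + 21*c + 84*w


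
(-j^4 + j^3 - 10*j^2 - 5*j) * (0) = 0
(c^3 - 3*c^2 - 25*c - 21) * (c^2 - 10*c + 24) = c^5 - 13*c^4 + 29*c^3 + 157*c^2 - 390*c - 504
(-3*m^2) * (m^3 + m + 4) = -3*m^5 - 3*m^3 - 12*m^2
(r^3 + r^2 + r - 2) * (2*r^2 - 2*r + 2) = 2*r^5 + 2*r^3 - 4*r^2 + 6*r - 4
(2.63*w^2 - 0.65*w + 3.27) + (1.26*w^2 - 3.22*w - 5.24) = 3.89*w^2 - 3.87*w - 1.97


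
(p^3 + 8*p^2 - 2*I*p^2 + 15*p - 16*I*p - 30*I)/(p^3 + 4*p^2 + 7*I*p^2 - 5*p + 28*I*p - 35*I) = (p^2 + p*(3 - 2*I) - 6*I)/(p^2 + p*(-1 + 7*I) - 7*I)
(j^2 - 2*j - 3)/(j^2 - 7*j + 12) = (j + 1)/(j - 4)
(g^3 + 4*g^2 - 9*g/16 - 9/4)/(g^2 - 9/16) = g + 4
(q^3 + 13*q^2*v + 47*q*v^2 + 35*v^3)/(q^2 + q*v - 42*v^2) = (q^2 + 6*q*v + 5*v^2)/(q - 6*v)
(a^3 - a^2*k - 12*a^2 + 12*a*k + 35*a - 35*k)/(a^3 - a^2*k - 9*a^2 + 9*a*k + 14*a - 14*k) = (a - 5)/(a - 2)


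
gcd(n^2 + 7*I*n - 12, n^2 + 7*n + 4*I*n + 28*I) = n + 4*I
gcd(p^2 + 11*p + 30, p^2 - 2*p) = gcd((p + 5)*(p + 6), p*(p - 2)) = 1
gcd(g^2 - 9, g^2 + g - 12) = g - 3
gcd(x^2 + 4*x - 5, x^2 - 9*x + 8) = x - 1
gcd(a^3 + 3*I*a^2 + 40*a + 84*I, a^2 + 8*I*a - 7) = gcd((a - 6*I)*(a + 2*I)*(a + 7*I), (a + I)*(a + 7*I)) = a + 7*I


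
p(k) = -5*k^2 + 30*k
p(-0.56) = -18.37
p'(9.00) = -60.00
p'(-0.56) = 35.60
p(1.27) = 30.04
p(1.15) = 27.89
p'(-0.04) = 30.40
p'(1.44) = 15.60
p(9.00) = -135.00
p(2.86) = 44.90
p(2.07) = 40.68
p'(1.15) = 18.50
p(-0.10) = -3.05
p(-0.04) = -1.21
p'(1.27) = 17.30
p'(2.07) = 9.30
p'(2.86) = 1.40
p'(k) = 30 - 10*k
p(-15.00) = -1575.00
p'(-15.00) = 180.00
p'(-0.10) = 31.00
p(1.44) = 32.83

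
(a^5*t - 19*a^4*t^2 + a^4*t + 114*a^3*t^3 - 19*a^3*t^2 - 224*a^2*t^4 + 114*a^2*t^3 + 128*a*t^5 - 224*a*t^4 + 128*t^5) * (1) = a^5*t - 19*a^4*t^2 + a^4*t + 114*a^3*t^3 - 19*a^3*t^2 - 224*a^2*t^4 + 114*a^2*t^3 + 128*a*t^5 - 224*a*t^4 + 128*t^5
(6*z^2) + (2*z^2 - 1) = 8*z^2 - 1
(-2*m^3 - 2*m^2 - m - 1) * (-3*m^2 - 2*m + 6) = 6*m^5 + 10*m^4 - 5*m^3 - 7*m^2 - 4*m - 6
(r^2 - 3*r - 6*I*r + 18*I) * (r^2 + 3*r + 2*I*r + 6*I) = r^4 - 4*I*r^3 + 3*r^2 + 36*I*r - 108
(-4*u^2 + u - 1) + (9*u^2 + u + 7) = 5*u^2 + 2*u + 6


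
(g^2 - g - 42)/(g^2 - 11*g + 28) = (g + 6)/(g - 4)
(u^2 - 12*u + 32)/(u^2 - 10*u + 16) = (u - 4)/(u - 2)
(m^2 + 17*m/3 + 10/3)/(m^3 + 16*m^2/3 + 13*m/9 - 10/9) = 3/(3*m - 1)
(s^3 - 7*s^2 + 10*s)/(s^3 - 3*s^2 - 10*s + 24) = s*(s - 5)/(s^2 - s - 12)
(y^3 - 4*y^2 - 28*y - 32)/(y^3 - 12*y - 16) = (y - 8)/(y - 4)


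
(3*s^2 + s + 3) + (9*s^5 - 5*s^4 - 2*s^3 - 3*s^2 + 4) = 9*s^5 - 5*s^4 - 2*s^3 + s + 7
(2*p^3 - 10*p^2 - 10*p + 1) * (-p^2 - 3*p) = -2*p^5 + 4*p^4 + 40*p^3 + 29*p^2 - 3*p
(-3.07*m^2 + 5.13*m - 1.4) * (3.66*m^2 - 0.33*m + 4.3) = -11.2362*m^4 + 19.7889*m^3 - 20.0179*m^2 + 22.521*m - 6.02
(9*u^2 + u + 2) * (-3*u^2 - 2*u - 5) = -27*u^4 - 21*u^3 - 53*u^2 - 9*u - 10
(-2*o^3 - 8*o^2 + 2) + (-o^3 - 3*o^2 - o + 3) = -3*o^3 - 11*o^2 - o + 5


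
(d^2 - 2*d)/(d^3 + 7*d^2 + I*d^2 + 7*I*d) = (d - 2)/(d^2 + d*(7 + I) + 7*I)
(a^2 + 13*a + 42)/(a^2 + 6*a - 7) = (a + 6)/(a - 1)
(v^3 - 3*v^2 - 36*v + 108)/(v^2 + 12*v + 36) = (v^2 - 9*v + 18)/(v + 6)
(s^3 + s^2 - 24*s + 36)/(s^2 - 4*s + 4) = (s^2 + 3*s - 18)/(s - 2)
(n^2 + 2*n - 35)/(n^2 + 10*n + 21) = (n - 5)/(n + 3)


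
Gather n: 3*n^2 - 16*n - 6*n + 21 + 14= 3*n^2 - 22*n + 35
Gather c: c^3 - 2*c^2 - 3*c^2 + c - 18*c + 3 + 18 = c^3 - 5*c^2 - 17*c + 21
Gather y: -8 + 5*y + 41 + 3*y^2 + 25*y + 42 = 3*y^2 + 30*y + 75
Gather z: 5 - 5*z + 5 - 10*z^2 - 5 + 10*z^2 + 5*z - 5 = 0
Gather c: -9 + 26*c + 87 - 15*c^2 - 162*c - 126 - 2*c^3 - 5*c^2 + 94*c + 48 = -2*c^3 - 20*c^2 - 42*c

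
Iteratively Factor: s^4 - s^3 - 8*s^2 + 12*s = (s - 2)*(s^3 + s^2 - 6*s) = (s - 2)^2*(s^2 + 3*s) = (s - 2)^2*(s + 3)*(s)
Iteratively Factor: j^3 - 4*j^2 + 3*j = (j - 1)*(j^2 - 3*j) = j*(j - 1)*(j - 3)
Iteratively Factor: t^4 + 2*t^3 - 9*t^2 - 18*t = (t + 2)*(t^3 - 9*t) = (t + 2)*(t + 3)*(t^2 - 3*t) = (t - 3)*(t + 2)*(t + 3)*(t)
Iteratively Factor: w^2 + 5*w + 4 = (w + 4)*(w + 1)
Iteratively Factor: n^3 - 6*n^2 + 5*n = (n)*(n^2 - 6*n + 5) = n*(n - 1)*(n - 5)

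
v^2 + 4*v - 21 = (v - 3)*(v + 7)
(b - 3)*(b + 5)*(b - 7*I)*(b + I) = b^4 + 2*b^3 - 6*I*b^3 - 8*b^2 - 12*I*b^2 + 14*b + 90*I*b - 105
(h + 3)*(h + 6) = h^2 + 9*h + 18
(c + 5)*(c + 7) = c^2 + 12*c + 35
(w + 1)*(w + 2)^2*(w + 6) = w^4 + 11*w^3 + 38*w^2 + 52*w + 24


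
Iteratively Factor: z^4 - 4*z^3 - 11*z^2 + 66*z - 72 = (z - 3)*(z^3 - z^2 - 14*z + 24) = (z - 3)*(z - 2)*(z^2 + z - 12) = (z - 3)^2*(z - 2)*(z + 4)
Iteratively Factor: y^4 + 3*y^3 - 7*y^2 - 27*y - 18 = (y + 3)*(y^3 - 7*y - 6) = (y + 2)*(y + 3)*(y^2 - 2*y - 3) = (y + 1)*(y + 2)*(y + 3)*(y - 3)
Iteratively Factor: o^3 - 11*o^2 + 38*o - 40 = (o - 2)*(o^2 - 9*o + 20) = (o - 4)*(o - 2)*(o - 5)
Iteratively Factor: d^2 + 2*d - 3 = (d - 1)*(d + 3)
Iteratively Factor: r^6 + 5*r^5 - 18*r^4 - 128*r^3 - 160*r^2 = (r - 5)*(r^5 + 10*r^4 + 32*r^3 + 32*r^2) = (r - 5)*(r + 2)*(r^4 + 8*r^3 + 16*r^2) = r*(r - 5)*(r + 2)*(r^3 + 8*r^2 + 16*r) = r^2*(r - 5)*(r + 2)*(r^2 + 8*r + 16) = r^2*(r - 5)*(r + 2)*(r + 4)*(r + 4)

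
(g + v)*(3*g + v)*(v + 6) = 3*g^2*v + 18*g^2 + 4*g*v^2 + 24*g*v + v^3 + 6*v^2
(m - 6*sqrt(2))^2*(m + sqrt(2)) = m^3 - 11*sqrt(2)*m^2 + 48*m + 72*sqrt(2)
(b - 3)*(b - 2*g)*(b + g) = b^3 - b^2*g - 3*b^2 - 2*b*g^2 + 3*b*g + 6*g^2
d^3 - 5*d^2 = d^2*(d - 5)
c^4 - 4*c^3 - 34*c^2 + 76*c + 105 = (c - 7)*(c - 3)*(c + 1)*(c + 5)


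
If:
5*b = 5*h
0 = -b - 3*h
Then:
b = 0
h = 0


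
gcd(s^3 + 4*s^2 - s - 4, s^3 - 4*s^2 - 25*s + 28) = s^2 + 3*s - 4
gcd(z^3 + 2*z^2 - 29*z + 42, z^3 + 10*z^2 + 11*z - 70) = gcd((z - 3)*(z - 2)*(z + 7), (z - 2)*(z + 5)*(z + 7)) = z^2 + 5*z - 14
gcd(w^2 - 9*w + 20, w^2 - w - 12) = w - 4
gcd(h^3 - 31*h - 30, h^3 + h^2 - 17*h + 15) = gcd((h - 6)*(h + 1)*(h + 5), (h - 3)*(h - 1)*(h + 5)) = h + 5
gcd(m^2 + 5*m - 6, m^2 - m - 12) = 1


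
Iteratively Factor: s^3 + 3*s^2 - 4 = (s + 2)*(s^2 + s - 2) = (s - 1)*(s + 2)*(s + 2)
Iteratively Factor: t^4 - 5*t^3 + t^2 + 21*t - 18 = (t - 1)*(t^3 - 4*t^2 - 3*t + 18) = (t - 3)*(t - 1)*(t^2 - t - 6) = (t - 3)*(t - 1)*(t + 2)*(t - 3)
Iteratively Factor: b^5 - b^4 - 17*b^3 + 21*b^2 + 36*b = (b + 4)*(b^4 - 5*b^3 + 3*b^2 + 9*b) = b*(b + 4)*(b^3 - 5*b^2 + 3*b + 9) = b*(b + 1)*(b + 4)*(b^2 - 6*b + 9) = b*(b - 3)*(b + 1)*(b + 4)*(b - 3)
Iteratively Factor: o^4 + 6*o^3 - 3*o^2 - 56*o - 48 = (o - 3)*(o^3 + 9*o^2 + 24*o + 16) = (o - 3)*(o + 1)*(o^2 + 8*o + 16) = (o - 3)*(o + 1)*(o + 4)*(o + 4)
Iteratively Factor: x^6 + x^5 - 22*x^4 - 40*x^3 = (x)*(x^5 + x^4 - 22*x^3 - 40*x^2) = x^2*(x^4 + x^3 - 22*x^2 - 40*x) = x^2*(x + 2)*(x^3 - x^2 - 20*x) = x^3*(x + 2)*(x^2 - x - 20) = x^3*(x + 2)*(x + 4)*(x - 5)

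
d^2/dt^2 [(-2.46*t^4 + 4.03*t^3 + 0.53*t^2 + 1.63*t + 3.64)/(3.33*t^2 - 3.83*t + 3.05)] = (-54.557388*t^6 + 188.247564*t^5 - 366.422904*t^4 + 545.822732*t^3 - 347.184564*t^2 - 152.941296*t + 80.792612)/(36.926037*t^6 - 127.411461*t^5 + 248.005746*t^4 - 289.578257*t^3 + 227.15241*t^2 - 106.885725*t + 28.372625)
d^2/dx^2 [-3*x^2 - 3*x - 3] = -6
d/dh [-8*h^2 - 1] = -16*h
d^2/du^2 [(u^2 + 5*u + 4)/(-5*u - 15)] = 4/(5*(u^3 + 9*u^2 + 27*u + 27))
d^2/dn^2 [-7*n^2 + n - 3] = -14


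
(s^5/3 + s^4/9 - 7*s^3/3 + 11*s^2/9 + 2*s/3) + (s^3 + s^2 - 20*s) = s^5/3 + s^4/9 - 4*s^3/3 + 20*s^2/9 - 58*s/3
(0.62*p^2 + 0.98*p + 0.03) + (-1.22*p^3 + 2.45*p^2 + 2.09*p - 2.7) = -1.22*p^3 + 3.07*p^2 + 3.07*p - 2.67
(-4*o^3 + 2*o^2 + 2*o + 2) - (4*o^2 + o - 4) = -4*o^3 - 2*o^2 + o + 6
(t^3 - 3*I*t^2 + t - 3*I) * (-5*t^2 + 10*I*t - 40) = -5*t^5 + 25*I*t^4 - 15*t^3 + 145*I*t^2 - 10*t + 120*I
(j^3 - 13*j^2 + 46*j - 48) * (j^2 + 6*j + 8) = j^5 - 7*j^4 - 24*j^3 + 124*j^2 + 80*j - 384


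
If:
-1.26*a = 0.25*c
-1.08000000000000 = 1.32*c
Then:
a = 0.16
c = -0.82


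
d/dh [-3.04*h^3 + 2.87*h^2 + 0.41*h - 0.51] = -9.12*h^2 + 5.74*h + 0.41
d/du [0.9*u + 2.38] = 0.900000000000000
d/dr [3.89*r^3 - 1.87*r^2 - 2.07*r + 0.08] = 11.67*r^2 - 3.74*r - 2.07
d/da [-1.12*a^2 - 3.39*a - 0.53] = -2.24*a - 3.39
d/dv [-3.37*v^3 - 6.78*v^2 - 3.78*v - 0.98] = -10.11*v^2 - 13.56*v - 3.78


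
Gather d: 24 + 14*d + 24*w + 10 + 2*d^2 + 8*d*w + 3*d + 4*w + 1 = 2*d^2 + d*(8*w + 17) + 28*w + 35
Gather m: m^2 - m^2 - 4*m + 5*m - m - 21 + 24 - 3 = 0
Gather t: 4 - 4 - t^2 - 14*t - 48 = -t^2 - 14*t - 48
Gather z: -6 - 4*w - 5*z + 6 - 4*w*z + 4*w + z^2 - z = z^2 + z*(-4*w - 6)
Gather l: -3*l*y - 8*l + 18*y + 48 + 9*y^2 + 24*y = l*(-3*y - 8) + 9*y^2 + 42*y + 48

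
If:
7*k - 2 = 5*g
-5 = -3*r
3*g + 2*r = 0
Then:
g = -10/9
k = -32/63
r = 5/3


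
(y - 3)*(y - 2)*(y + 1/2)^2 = y^4 - 4*y^3 + 5*y^2/4 + 19*y/4 + 3/2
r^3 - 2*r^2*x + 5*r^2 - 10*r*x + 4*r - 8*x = (r + 1)*(r + 4)*(r - 2*x)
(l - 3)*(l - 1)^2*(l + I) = l^4 - 5*l^3 + I*l^3 + 7*l^2 - 5*I*l^2 - 3*l + 7*I*l - 3*I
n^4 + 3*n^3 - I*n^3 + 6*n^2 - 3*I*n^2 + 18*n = n*(n + 3)*(n - 3*I)*(n + 2*I)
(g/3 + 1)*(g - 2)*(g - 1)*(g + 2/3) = g^4/3 + 2*g^3/9 - 7*g^2/3 + 4*g/9 + 4/3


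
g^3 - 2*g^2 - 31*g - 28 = (g - 7)*(g + 1)*(g + 4)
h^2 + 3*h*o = h*(h + 3*o)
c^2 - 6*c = c*(c - 6)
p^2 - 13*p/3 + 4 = (p - 3)*(p - 4/3)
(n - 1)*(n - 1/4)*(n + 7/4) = n^3 + n^2/2 - 31*n/16 + 7/16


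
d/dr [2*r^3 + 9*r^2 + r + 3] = 6*r^2 + 18*r + 1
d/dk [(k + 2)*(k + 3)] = 2*k + 5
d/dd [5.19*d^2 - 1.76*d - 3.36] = 10.38*d - 1.76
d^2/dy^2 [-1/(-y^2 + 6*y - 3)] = 2*(-y^2 + 6*y + 4*(y - 3)^2 - 3)/(y^2 - 6*y + 3)^3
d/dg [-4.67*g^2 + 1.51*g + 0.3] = 1.51 - 9.34*g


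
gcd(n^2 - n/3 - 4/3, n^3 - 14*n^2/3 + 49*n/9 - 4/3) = n - 4/3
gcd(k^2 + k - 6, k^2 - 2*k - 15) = k + 3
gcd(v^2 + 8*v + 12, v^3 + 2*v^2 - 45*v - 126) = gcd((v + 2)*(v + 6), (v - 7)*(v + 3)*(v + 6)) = v + 6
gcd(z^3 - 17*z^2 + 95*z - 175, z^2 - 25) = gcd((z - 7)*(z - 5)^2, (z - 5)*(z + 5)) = z - 5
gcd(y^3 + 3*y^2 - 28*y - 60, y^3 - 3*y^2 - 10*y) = y^2 - 3*y - 10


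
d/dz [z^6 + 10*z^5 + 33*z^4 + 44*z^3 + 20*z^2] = 2*z*(3*z^4 + 25*z^3 + 66*z^2 + 66*z + 20)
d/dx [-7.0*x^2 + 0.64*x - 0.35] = 0.64 - 14.0*x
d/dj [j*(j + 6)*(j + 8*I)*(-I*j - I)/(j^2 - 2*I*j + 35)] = (-2*I*j^5 + j^4*(2 - 7*I) + j^3*(-28 - 172*I) + j^2*(780 - 847*I) + j*(3920 - 420*I) + 1680)/(j^4 - 4*I*j^3 + 66*j^2 - 140*I*j + 1225)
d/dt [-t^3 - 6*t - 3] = -3*t^2 - 6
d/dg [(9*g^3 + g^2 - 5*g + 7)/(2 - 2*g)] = (-9*g^3 + 13*g^2 + g + 1)/(g^2 - 2*g + 1)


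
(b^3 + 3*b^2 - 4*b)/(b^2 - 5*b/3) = 3*(b^2 + 3*b - 4)/(3*b - 5)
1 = 1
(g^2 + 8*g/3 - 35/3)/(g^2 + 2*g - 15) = (g - 7/3)/(g - 3)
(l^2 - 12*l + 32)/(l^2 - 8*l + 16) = (l - 8)/(l - 4)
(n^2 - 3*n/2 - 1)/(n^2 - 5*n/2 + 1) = (2*n + 1)/(2*n - 1)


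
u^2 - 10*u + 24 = (u - 6)*(u - 4)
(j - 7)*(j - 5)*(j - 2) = j^3 - 14*j^2 + 59*j - 70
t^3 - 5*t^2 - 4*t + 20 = (t - 5)*(t - 2)*(t + 2)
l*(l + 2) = l^2 + 2*l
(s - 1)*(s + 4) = s^2 + 3*s - 4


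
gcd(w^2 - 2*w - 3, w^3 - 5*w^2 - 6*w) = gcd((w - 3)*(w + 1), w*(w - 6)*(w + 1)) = w + 1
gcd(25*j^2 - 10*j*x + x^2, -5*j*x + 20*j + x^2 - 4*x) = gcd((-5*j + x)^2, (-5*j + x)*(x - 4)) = -5*j + x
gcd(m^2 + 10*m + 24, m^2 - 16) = m + 4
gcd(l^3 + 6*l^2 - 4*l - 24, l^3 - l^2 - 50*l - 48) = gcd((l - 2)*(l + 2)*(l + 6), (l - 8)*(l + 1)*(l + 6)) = l + 6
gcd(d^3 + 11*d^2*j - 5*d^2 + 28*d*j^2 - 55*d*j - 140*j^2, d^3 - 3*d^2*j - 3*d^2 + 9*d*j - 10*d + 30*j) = d - 5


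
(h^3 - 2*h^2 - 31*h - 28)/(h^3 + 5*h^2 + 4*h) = (h - 7)/h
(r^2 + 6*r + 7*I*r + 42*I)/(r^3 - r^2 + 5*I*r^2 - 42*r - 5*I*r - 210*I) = (r + 7*I)/(r^2 + r*(-7 + 5*I) - 35*I)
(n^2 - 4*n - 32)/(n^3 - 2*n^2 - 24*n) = (n - 8)/(n*(n - 6))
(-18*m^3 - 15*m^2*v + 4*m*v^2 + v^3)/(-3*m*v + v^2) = 6*m^2/v + 7*m + v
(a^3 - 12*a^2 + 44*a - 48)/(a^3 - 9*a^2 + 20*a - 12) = (a - 4)/(a - 1)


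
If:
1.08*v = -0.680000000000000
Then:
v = -0.63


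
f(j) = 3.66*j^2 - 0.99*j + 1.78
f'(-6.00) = -44.91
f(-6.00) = 139.48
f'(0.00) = -0.99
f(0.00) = 1.78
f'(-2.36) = -18.27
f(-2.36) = 24.50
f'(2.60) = 18.04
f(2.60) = 23.95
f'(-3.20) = -24.41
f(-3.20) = 42.43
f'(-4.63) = -34.88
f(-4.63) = 84.82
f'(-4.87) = -36.64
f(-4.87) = 93.41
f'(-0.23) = -2.67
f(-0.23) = 2.20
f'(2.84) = 19.80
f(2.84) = 28.49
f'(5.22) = 37.22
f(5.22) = 96.34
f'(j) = 7.32*j - 0.99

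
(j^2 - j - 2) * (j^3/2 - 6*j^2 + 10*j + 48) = j^5/2 - 13*j^4/2 + 15*j^3 + 50*j^2 - 68*j - 96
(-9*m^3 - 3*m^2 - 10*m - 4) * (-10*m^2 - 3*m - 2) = 90*m^5 + 57*m^4 + 127*m^3 + 76*m^2 + 32*m + 8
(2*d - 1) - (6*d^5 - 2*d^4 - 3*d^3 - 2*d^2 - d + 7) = -6*d^5 + 2*d^4 + 3*d^3 + 2*d^2 + 3*d - 8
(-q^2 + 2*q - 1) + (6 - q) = -q^2 + q + 5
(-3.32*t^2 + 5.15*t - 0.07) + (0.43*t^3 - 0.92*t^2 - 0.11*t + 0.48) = 0.43*t^3 - 4.24*t^2 + 5.04*t + 0.41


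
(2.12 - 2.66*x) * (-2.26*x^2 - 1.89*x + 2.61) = 6.0116*x^3 + 0.2362*x^2 - 10.9494*x + 5.5332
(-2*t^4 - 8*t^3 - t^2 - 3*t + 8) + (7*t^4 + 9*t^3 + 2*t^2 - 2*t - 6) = 5*t^4 + t^3 + t^2 - 5*t + 2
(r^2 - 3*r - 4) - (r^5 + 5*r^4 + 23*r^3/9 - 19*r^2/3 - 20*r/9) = -r^5 - 5*r^4 - 23*r^3/9 + 22*r^2/3 - 7*r/9 - 4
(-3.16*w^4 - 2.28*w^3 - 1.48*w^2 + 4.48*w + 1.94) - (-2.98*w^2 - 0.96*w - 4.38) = -3.16*w^4 - 2.28*w^3 + 1.5*w^2 + 5.44*w + 6.32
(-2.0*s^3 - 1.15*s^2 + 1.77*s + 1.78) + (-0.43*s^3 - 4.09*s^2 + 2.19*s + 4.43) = -2.43*s^3 - 5.24*s^2 + 3.96*s + 6.21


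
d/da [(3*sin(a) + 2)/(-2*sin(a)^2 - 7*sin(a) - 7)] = (6*sin(a)^2 + 8*sin(a) - 7)*cos(a)/(7*sin(a) - cos(2*a) + 8)^2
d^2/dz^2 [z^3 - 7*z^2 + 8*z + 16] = 6*z - 14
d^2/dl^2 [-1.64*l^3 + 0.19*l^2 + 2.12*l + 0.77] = 0.38 - 9.84*l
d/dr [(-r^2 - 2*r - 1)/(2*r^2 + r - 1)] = 3/(4*r^2 - 4*r + 1)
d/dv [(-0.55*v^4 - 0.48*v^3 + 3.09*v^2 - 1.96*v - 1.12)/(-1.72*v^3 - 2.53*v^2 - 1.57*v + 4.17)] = (0.946*v^6 + 2.783*v^5 + 9.1197*v^4 - 14.4092*v^3 - 21.5941*v^2 + 20.1034*v - 9.9316)/(2.9584*v^6 + 8.7032*v^5 + 11.8017*v^4 - 6.4006*v^3 - 18.6353*v^2 - 13.0938*v + 17.3889)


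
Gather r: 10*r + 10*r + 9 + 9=20*r + 18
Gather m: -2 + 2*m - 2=2*m - 4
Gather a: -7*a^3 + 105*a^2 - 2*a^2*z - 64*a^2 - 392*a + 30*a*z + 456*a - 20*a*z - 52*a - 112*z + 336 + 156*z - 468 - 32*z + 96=-7*a^3 + a^2*(41 - 2*z) + a*(10*z + 12) + 12*z - 36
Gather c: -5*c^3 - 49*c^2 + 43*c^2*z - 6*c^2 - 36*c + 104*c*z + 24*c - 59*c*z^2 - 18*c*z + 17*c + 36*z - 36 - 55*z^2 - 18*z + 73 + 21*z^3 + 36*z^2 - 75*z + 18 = -5*c^3 + c^2*(43*z - 55) + c*(-59*z^2 + 86*z + 5) + 21*z^3 - 19*z^2 - 57*z + 55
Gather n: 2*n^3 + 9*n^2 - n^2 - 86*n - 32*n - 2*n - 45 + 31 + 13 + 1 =2*n^3 + 8*n^2 - 120*n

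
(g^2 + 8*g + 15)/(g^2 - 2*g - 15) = (g + 5)/(g - 5)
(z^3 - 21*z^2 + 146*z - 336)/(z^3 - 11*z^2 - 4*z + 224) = (z - 6)/(z + 4)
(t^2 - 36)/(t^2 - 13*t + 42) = (t + 6)/(t - 7)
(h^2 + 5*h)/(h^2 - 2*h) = (h + 5)/(h - 2)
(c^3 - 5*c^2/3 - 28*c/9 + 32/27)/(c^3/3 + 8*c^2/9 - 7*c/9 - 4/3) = (27*c^3 - 45*c^2 - 84*c + 32)/(3*(3*c^3 + 8*c^2 - 7*c - 12))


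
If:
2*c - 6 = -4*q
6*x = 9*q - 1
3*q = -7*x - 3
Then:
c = 265/81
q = -11/81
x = -10/27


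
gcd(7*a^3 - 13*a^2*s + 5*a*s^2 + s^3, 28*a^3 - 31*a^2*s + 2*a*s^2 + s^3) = -7*a^2 + 6*a*s + s^2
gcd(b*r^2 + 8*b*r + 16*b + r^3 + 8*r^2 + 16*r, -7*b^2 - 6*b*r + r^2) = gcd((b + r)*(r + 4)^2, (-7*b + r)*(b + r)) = b + r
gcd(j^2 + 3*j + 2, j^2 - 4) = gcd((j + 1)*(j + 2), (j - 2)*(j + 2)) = j + 2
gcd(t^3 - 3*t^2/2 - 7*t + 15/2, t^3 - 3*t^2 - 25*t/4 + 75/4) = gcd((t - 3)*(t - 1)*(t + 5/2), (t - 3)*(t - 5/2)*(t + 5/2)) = t^2 - t/2 - 15/2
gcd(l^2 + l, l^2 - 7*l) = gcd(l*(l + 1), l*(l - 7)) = l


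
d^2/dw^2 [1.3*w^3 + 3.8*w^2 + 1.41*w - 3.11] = 7.8*w + 7.6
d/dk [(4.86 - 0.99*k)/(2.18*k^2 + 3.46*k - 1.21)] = (2.1582*k^2 - 21.1896*k - 15.6177)/(4.7524*k^4 + 15.0856*k^3 + 6.696*k^2 - 8.3732*k + 1.4641)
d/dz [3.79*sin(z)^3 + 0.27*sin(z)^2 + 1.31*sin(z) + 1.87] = (11.37*sin(z)^2 + 0.54*sin(z) + 1.31)*cos(z)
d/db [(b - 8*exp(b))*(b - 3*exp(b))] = -11*b*exp(b) + 2*b + 48*exp(2*b) - 11*exp(b)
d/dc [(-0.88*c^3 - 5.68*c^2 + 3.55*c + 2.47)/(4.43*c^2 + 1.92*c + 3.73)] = (-3.8984*c^4 - 3.3792*c^3 - 36.4793*c^2 - 64.257*c + 8.4991)/(19.6249*c^4 + 17.0112*c^3 + 36.7342*c^2 + 14.3232*c + 13.9129)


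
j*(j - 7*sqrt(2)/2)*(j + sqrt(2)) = j^3 - 5*sqrt(2)*j^2/2 - 7*j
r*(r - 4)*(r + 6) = r^3 + 2*r^2 - 24*r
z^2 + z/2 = z*(z + 1/2)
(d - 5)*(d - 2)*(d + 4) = d^3 - 3*d^2 - 18*d + 40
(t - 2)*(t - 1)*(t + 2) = t^3 - t^2 - 4*t + 4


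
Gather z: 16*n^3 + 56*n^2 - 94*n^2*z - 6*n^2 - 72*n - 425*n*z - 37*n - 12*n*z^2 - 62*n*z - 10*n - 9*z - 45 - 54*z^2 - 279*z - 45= 16*n^3 + 50*n^2 - 119*n + z^2*(-12*n - 54) + z*(-94*n^2 - 487*n - 288) - 90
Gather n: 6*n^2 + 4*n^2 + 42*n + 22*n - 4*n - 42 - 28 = 10*n^2 + 60*n - 70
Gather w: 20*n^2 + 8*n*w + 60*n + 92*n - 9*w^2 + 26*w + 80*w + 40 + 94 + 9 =20*n^2 + 152*n - 9*w^2 + w*(8*n + 106) + 143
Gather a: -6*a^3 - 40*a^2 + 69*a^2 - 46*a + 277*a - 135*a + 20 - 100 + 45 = -6*a^3 + 29*a^2 + 96*a - 35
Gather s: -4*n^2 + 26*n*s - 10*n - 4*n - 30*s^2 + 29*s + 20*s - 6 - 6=-4*n^2 - 14*n - 30*s^2 + s*(26*n + 49) - 12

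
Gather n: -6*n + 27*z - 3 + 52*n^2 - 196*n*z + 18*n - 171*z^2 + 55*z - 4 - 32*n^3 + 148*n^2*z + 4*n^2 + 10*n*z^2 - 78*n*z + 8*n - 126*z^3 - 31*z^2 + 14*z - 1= -32*n^3 + n^2*(148*z + 56) + n*(10*z^2 - 274*z + 20) - 126*z^3 - 202*z^2 + 96*z - 8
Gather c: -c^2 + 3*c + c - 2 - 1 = -c^2 + 4*c - 3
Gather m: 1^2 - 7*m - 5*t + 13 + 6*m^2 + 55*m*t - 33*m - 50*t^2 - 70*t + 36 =6*m^2 + m*(55*t - 40) - 50*t^2 - 75*t + 50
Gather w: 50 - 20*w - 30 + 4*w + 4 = 24 - 16*w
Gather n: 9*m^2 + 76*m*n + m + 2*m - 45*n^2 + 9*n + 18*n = 9*m^2 + 3*m - 45*n^2 + n*(76*m + 27)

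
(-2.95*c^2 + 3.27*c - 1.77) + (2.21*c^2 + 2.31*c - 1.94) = -0.74*c^2 + 5.58*c - 3.71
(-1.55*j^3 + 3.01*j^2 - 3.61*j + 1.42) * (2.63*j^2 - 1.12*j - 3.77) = -4.0765*j^5 + 9.6523*j^4 - 7.022*j^3 - 3.5699*j^2 + 12.0193*j - 5.3534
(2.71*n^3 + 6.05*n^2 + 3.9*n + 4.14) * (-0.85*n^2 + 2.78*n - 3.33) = -2.3035*n^5 + 2.3913*n^4 + 4.4797*n^3 - 12.8235*n^2 - 1.4778*n - 13.7862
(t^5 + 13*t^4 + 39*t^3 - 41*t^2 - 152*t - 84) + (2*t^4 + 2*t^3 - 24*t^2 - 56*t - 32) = t^5 + 15*t^4 + 41*t^3 - 65*t^2 - 208*t - 116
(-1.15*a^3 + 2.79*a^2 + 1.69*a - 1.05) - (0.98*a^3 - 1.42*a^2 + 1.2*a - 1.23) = -2.13*a^3 + 4.21*a^2 + 0.49*a + 0.18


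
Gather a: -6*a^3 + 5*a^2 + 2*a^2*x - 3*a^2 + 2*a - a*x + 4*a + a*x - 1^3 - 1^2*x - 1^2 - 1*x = -6*a^3 + a^2*(2*x + 2) + 6*a - 2*x - 2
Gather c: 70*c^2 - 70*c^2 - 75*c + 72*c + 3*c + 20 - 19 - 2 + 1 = 0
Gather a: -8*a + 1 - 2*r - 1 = -8*a - 2*r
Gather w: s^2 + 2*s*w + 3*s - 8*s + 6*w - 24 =s^2 - 5*s + w*(2*s + 6) - 24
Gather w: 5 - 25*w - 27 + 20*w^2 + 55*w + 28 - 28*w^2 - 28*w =-8*w^2 + 2*w + 6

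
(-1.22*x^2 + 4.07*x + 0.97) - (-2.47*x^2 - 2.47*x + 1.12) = 1.25*x^2 + 6.54*x - 0.15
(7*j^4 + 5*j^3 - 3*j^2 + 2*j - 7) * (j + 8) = 7*j^5 + 61*j^4 + 37*j^3 - 22*j^2 + 9*j - 56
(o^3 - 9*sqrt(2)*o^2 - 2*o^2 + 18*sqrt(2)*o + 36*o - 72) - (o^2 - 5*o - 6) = o^3 - 9*sqrt(2)*o^2 - 3*o^2 + 18*sqrt(2)*o + 41*o - 66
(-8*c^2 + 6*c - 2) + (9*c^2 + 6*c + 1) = c^2 + 12*c - 1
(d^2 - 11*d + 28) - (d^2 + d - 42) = 70 - 12*d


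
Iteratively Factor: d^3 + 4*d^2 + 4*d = (d + 2)*(d^2 + 2*d) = d*(d + 2)*(d + 2)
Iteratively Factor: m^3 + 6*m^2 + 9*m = (m)*(m^2 + 6*m + 9) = m*(m + 3)*(m + 3)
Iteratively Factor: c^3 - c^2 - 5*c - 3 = (c + 1)*(c^2 - 2*c - 3) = (c - 3)*(c + 1)*(c + 1)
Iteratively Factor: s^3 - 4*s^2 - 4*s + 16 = (s + 2)*(s^2 - 6*s + 8) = (s - 2)*(s + 2)*(s - 4)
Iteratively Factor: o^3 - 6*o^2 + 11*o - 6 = (o - 1)*(o^2 - 5*o + 6) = (o - 3)*(o - 1)*(o - 2)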